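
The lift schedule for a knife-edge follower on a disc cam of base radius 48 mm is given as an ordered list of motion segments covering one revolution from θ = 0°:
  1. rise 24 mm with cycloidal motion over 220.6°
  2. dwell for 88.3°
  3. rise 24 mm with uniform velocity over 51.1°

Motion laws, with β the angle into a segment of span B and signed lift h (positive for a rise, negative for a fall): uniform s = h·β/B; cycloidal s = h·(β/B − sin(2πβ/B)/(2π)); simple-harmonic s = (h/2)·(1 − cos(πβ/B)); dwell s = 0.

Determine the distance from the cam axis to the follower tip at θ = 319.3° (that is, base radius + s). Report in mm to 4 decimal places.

seg 1 [0°–220.6°] cycloidal, h=24: full span → s += 24 → s = 24.0000
seg 2 [220.6°–308.9°] dwell: s stays 24.0000
seg 3 [308.9°–360°] uniform, h=24: θ=319.3° here. β=10.4, B=51.1. 24·10.4/51.1 = 4.8845 → s = 28.8845
radial distance = base radius + s = 48 + 28.8845 = 76.8845

76.8845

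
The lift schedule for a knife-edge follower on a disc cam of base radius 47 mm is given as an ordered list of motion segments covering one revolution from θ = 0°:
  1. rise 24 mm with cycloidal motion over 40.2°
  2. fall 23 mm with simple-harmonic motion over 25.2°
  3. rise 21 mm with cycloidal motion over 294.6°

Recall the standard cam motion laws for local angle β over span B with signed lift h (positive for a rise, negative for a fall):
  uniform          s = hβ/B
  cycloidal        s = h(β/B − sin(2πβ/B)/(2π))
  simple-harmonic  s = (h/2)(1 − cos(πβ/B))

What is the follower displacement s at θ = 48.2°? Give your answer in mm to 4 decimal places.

seg 1 [0°–40.2°] cycloidal, h=24: full span → s += 24 → s = 24.0000
seg 2 [40.2°–65.4°] simple-harmonic, h=-23: θ=48.2° here. β=8, B=25.2. -23/2·(1 − cos(π·0.3175)) = -5.2607 → s = 18.7393

18.7393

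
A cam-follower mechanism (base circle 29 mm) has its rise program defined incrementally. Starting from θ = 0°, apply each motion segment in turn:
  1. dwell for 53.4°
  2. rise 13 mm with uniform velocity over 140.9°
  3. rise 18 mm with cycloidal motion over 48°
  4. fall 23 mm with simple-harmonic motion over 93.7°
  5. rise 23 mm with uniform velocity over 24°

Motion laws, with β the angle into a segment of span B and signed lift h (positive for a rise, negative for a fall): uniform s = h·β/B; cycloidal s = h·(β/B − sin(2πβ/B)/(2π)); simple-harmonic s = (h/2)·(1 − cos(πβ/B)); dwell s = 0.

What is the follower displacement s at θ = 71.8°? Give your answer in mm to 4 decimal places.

seg 1 [0°–53.4°] dwell: s stays 0.0000
seg 2 [53.4°–194.3°] uniform, h=13: θ=71.8° here. β=18.4, B=140.9. 13·18.4/140.9 = 1.6977 → s = 1.6977

1.6977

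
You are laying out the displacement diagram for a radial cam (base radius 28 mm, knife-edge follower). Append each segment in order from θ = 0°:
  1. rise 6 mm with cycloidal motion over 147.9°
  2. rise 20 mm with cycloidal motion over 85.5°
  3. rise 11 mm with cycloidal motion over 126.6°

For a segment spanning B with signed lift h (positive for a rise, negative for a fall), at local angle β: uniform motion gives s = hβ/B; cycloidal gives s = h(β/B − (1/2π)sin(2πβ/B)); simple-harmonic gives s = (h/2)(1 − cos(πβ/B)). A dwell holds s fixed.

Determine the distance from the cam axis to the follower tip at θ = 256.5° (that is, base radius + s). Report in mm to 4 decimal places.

seg 1 [0°–147.9°] cycloidal, h=6: full span → s += 6 → s = 6.0000
seg 2 [147.9°–233.4°] cycloidal, h=20: full span → s += 20 → s = 26.0000
seg 3 [233.4°–360°] cycloidal, h=11: θ=256.5° here. β=23.1, B=126.6. 11·(0.1825 − sin(2π·0.1825)/(2π)) = 0.4117 → s = 26.4117
radial distance = base radius + s = 28 + 26.4117 = 54.4117

54.4117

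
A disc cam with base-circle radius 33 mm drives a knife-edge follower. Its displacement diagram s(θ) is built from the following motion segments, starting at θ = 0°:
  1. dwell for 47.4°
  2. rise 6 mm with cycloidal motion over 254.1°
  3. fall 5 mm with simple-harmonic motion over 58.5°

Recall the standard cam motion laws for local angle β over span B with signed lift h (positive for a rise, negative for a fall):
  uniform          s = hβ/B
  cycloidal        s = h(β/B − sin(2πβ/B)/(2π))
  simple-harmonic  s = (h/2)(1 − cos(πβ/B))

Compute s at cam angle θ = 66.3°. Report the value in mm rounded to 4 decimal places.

seg 1 [0°–47.4°] dwell: s stays 0.0000
seg 2 [47.4°–301.5°] cycloidal, h=6: θ=66.3° here. β=18.9, B=254.1. 6·(0.0744 − sin(2π·0.0744)/(2π)) = 0.0161 → s = 0.0161

0.0161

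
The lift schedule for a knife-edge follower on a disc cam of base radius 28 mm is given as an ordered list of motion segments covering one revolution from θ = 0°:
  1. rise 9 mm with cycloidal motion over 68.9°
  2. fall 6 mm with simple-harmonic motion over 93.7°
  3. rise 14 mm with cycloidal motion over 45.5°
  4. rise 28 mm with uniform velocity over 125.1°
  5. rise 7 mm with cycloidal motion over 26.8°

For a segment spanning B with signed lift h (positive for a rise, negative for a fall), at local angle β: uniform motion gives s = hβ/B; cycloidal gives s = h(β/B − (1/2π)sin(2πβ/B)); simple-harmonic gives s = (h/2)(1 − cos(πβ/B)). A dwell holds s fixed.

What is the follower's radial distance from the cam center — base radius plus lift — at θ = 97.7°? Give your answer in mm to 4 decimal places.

seg 1 [0°–68.9°] cycloidal, h=9: full span → s += 9 → s = 9.0000
seg 2 [68.9°–162.6°] simple-harmonic, h=-6: θ=97.7° here. β=28.8, B=93.7. -6/2·(1 − cos(π·0.3074)) = -1.2933 → s = 7.7067
radial distance = base radius + s = 28 + 7.7067 = 35.7067

35.7067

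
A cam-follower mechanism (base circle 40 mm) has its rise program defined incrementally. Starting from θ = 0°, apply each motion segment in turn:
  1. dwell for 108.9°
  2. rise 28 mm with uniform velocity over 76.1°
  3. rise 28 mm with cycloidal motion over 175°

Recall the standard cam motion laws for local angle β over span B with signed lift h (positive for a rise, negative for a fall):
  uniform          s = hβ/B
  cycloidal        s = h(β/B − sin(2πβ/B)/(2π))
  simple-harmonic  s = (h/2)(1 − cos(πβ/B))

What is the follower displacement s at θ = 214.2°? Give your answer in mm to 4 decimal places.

seg 1 [0°–108.9°] dwell: s stays 0.0000
seg 2 [108.9°–185°] uniform, h=28: full span → s += 28 → s = 28.0000
seg 3 [185°–360°] cycloidal, h=28: θ=214.2° here. β=29.2, B=175. 28·(0.1669 − sin(2π·0.1669)/(2π)) = 0.8100 → s = 28.8100

28.8100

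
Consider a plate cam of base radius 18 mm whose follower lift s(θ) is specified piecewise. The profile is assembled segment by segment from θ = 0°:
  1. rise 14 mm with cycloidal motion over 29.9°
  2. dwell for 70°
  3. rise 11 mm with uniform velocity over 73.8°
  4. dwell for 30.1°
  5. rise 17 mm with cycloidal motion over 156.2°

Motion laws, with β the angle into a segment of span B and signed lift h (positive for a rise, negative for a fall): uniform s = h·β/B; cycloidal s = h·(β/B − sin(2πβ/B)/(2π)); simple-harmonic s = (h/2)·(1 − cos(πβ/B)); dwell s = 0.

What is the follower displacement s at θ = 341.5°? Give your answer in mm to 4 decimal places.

seg 1 [0°–29.9°] cycloidal, h=14: full span → s += 14 → s = 14.0000
seg 2 [29.9°–99.9°] dwell: s stays 14.0000
seg 3 [99.9°–173.7°] uniform, h=11: full span → s += 11 → s = 25.0000
seg 4 [173.7°–203.8°] dwell: s stays 25.0000
seg 5 [203.8°–360°] cycloidal, h=17: θ=341.5° here. β=137.7, B=156.2. 17·(0.8816 − sin(2π·0.8816)/(2π)) = 16.8192 → s = 41.8192

41.8192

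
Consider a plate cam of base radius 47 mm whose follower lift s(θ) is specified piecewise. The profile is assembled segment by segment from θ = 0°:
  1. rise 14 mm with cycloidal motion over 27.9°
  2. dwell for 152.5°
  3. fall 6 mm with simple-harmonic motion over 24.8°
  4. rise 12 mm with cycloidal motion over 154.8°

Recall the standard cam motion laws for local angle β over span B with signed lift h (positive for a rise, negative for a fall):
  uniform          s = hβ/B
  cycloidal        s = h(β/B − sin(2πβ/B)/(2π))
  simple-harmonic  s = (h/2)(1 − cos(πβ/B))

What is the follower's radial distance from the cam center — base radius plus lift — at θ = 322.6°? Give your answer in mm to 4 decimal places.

seg 1 [0°–27.9°] cycloidal, h=14: full span → s += 14 → s = 14.0000
seg 2 [27.9°–180.4°] dwell: s stays 14.0000
seg 3 [180.4°–205.2°] simple-harmonic, h=-6: full span → s += -6 → s = 8.0000
seg 4 [205.2°–360°] cycloidal, h=12: θ=322.6° here. β=117.4, B=154.8. 12·(0.7584 − sin(2π·0.7584)/(2π)) = 11.0080 → s = 19.0080
radial distance = base radius + s = 47 + 19.0080 = 66.0080

66.0080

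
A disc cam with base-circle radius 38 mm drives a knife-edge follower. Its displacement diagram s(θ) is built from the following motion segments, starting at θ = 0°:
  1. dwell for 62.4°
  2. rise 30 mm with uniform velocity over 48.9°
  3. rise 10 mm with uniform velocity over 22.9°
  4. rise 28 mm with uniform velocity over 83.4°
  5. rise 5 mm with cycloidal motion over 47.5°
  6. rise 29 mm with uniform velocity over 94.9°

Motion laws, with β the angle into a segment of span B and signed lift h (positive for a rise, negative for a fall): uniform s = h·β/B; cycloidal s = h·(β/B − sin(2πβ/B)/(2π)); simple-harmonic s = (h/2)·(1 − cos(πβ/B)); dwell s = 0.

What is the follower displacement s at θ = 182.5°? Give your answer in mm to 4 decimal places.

seg 1 [0°–62.4°] dwell: s stays 0.0000
seg 2 [62.4°–111.3°] uniform, h=30: full span → s += 30 → s = 30.0000
seg 3 [111.3°–134.2°] uniform, h=10: full span → s += 10 → s = 40.0000
seg 4 [134.2°–217.6°] uniform, h=28: θ=182.5° here. β=48.3, B=83.4. 28·48.3/83.4 = 16.2158 → s = 56.2158

56.2158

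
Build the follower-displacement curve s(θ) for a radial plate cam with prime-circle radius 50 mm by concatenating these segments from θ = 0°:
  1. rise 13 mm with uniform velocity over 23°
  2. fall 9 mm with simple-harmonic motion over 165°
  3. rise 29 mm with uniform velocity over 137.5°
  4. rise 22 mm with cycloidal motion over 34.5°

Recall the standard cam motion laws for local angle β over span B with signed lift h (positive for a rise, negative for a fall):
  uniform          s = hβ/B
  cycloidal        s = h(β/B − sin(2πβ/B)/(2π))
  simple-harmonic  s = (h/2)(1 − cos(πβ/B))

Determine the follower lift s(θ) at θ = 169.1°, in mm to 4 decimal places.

seg 1 [0°–23°] uniform, h=13: full span → s += 13 → s = 13.0000
seg 2 [23°–188°] simple-harmonic, h=-9: θ=169.1° here. β=146.1, B=165. -9/2·(1 − cos(π·0.8855)) = -8.7118 → s = 4.2882

4.2882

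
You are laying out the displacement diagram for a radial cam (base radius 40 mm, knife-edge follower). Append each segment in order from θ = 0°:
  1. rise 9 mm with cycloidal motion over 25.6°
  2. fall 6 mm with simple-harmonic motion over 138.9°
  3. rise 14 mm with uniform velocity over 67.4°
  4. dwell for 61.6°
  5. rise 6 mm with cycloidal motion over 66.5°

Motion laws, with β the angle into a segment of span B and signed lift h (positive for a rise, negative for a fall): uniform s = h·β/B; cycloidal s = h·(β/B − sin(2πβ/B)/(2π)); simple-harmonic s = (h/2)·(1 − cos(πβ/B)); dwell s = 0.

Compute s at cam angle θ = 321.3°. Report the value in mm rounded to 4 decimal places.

seg 1 [0°–25.6°] cycloidal, h=9: full span → s += 9 → s = 9.0000
seg 2 [25.6°–164.5°] simple-harmonic, h=-6: full span → s += -6 → s = 3.0000
seg 3 [164.5°–231.9°] uniform, h=14: full span → s += 14 → s = 17.0000
seg 4 [231.9°–293.5°] dwell: s stays 17.0000
seg 5 [293.5°–360°] cycloidal, h=6: θ=321.3° here. β=27.8, B=66.5. 6·(0.4180 − sin(2π·0.4180)/(2π)) = 2.0380 → s = 19.0380

19.0380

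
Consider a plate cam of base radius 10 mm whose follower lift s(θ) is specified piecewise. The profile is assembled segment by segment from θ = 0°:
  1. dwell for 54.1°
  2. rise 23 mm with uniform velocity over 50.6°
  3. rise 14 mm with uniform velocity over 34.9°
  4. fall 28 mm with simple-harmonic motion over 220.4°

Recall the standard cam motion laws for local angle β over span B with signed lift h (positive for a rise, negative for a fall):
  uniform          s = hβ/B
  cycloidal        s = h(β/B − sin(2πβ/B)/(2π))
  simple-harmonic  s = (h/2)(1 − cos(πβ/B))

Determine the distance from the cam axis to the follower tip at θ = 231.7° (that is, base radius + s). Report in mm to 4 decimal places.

seg 1 [0°–54.1°] dwell: s stays 0.0000
seg 2 [54.1°–104.7°] uniform, h=23: full span → s += 23 → s = 23.0000
seg 3 [104.7°–139.6°] uniform, h=14: full span → s += 14 → s = 37.0000
seg 4 [139.6°–360°] simple-harmonic, h=-28: θ=231.7° here. β=92.1, B=220.4. -28/2·(1 − cos(π·0.4179)) = -10.4280 → s = 26.5720
radial distance = base radius + s = 10 + 26.5720 = 36.5720

36.5720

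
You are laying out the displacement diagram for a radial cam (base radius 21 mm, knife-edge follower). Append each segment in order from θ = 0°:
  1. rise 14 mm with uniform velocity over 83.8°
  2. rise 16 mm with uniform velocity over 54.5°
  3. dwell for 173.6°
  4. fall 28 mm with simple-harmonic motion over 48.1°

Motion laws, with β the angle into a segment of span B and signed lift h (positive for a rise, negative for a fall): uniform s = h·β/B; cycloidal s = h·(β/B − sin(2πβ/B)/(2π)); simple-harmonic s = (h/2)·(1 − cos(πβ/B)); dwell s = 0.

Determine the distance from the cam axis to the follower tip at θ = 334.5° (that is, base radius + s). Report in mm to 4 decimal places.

seg 1 [0°–83.8°] uniform, h=14: full span → s += 14 → s = 14.0000
seg 2 [83.8°–138.3°] uniform, h=16: full span → s += 16 → s = 30.0000
seg 3 [138.3°–311.9°] dwell: s stays 30.0000
seg 4 [311.9°–360°] simple-harmonic, h=-28: θ=334.5° here. β=22.6, B=48.1. -28/2·(1 − cos(π·0.4699)) = -12.6761 → s = 17.3239
radial distance = base radius + s = 21 + 17.3239 = 38.3239

38.3239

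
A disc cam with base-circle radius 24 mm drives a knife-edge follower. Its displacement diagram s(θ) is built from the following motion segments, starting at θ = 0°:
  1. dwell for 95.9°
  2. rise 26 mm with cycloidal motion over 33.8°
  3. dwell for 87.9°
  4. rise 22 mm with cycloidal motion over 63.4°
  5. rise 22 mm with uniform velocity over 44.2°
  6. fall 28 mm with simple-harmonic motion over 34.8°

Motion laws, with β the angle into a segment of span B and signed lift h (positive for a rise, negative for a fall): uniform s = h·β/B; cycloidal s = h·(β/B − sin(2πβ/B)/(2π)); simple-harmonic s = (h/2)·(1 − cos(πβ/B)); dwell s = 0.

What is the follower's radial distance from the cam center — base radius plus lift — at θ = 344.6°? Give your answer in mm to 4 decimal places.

seg 1 [0°–95.9°] dwell: s stays 0.0000
seg 2 [95.9°–129.7°] cycloidal, h=26: full span → s += 26 → s = 26.0000
seg 3 [129.7°–217.6°] dwell: s stays 26.0000
seg 4 [217.6°–281°] cycloidal, h=22: full span → s += 22 → s = 48.0000
seg 5 [281°–325.2°] uniform, h=22: full span → s += 22 → s = 70.0000
seg 6 [325.2°–360°] simple-harmonic, h=-28: θ=344.6° here. β=19.4, B=34.8. -28/2·(1 − cos(π·0.5575)) = -16.5140 → s = 53.4860
radial distance = base radius + s = 24 + 53.4860 = 77.4860

77.4860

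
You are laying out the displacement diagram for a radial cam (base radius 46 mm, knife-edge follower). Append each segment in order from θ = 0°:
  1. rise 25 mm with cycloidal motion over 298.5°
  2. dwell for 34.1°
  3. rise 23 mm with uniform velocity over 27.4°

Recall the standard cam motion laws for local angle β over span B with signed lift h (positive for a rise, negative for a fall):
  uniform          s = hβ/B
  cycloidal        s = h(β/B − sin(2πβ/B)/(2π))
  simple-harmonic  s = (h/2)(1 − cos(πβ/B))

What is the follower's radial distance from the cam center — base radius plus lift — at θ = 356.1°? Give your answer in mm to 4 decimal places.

seg 1 [0°–298.5°] cycloidal, h=25: full span → s += 25 → s = 25.0000
seg 2 [298.5°–332.6°] dwell: s stays 25.0000
seg 3 [332.6°–360°] uniform, h=23: θ=356.1° here. β=23.5, B=27.4. 23·23.5/27.4 = 19.7263 → s = 44.7263
radial distance = base radius + s = 46 + 44.7263 = 90.7263

90.7263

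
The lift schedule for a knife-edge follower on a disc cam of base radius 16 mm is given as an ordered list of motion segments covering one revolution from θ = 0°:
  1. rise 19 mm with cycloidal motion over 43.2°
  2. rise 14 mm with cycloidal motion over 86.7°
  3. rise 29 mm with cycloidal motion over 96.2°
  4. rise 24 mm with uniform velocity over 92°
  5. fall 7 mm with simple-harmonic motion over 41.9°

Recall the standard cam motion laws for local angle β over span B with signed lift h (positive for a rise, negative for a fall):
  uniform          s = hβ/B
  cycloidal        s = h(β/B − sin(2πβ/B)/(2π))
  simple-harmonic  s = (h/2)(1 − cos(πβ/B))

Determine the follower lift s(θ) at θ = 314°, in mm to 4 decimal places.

seg 1 [0°–43.2°] cycloidal, h=19: full span → s += 19 → s = 19.0000
seg 2 [43.2°–129.9°] cycloidal, h=14: full span → s += 14 → s = 33.0000
seg 3 [129.9°–226.1°] cycloidal, h=29: full span → s += 29 → s = 62.0000
seg 4 [226.1°–318.1°] uniform, h=24: θ=314° here. β=87.9, B=92. 24·87.9/92 = 22.9304 → s = 84.9304

84.9304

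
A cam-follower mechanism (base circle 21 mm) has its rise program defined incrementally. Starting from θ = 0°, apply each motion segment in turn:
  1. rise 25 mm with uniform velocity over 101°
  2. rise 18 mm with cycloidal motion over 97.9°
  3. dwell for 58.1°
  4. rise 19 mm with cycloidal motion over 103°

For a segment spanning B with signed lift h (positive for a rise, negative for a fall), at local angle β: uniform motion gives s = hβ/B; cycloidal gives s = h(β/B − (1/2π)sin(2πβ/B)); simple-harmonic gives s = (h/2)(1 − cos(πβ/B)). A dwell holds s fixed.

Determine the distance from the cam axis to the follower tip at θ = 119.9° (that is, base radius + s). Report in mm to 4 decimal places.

seg 1 [0°–101°] uniform, h=25: full span → s += 25 → s = 25.0000
seg 2 [101°–198.9°] cycloidal, h=18: θ=119.9° here. β=18.9, B=97.9. 18·(0.1931 − sin(2π·0.1931)/(2π)) = 0.7916 → s = 25.7916
radial distance = base radius + s = 21 + 25.7916 = 46.7916

46.7916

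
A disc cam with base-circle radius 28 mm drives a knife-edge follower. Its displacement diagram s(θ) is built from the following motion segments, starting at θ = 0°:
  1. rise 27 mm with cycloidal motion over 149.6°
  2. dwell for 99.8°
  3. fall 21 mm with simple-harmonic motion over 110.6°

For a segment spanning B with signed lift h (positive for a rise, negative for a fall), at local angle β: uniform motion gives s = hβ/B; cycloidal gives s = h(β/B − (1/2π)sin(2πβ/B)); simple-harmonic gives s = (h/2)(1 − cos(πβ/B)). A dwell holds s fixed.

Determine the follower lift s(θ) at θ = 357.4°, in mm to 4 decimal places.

seg 1 [0°–149.6°] cycloidal, h=27: full span → s += 27 → s = 27.0000
seg 2 [149.6°–249.4°] dwell: s stays 27.0000
seg 3 [249.4°–360°] simple-harmonic, h=-21: θ=357.4° here. β=108, B=110.6. -21/2·(1 − cos(π·0.9765)) = -20.9714 → s = 6.0286

6.0286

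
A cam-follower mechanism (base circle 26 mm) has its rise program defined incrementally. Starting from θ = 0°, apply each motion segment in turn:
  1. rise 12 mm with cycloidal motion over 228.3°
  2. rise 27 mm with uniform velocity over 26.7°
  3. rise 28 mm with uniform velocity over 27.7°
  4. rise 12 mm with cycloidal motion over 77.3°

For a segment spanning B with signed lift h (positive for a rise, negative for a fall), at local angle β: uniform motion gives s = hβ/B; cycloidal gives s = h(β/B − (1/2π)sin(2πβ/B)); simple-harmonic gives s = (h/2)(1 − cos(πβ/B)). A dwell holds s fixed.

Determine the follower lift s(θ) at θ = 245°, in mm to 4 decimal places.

seg 1 [0°–228.3°] cycloidal, h=12: full span → s += 12 → s = 12.0000
seg 2 [228.3°–255°] uniform, h=27: θ=245° here. β=16.7, B=26.7. 27·16.7/26.7 = 16.8876 → s = 28.8876

28.8876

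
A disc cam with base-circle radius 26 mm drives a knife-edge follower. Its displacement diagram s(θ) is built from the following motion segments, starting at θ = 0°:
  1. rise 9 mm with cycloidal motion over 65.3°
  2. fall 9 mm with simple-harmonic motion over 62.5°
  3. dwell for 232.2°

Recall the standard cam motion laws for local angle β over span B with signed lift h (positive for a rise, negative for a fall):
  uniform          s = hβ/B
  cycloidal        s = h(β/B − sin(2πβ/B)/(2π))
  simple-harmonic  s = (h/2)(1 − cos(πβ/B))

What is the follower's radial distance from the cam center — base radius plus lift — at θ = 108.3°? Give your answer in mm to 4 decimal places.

seg 1 [0°–65.3°] cycloidal, h=9: full span → s += 9 → s = 9.0000
seg 2 [65.3°–127.8°] simple-harmonic, h=-9: θ=108.3° here. β=43, B=62.5. -9/2·(1 − cos(π·0.6880)) = -7.0059 → s = 1.9941
radial distance = base radius + s = 26 + 1.9941 = 27.9941

27.9941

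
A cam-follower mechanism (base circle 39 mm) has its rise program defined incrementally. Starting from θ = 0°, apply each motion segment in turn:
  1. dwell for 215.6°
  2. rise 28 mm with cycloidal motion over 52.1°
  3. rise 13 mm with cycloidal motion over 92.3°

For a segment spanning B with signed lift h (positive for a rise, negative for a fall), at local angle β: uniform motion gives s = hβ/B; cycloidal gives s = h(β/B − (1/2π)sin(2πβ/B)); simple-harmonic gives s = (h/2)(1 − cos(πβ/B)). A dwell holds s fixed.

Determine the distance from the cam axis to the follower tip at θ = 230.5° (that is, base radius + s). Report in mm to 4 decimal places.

seg 1 [0°–215.6°] dwell: s stays 0.0000
seg 2 [215.6°–267.7°] cycloidal, h=28: θ=230.5° here. β=14.9, B=52.1. 28·(0.2860 − sin(2π·0.2860)/(2π)) = 3.6648 → s = 3.6648
radial distance = base radius + s = 39 + 3.6648 = 42.6648

42.6648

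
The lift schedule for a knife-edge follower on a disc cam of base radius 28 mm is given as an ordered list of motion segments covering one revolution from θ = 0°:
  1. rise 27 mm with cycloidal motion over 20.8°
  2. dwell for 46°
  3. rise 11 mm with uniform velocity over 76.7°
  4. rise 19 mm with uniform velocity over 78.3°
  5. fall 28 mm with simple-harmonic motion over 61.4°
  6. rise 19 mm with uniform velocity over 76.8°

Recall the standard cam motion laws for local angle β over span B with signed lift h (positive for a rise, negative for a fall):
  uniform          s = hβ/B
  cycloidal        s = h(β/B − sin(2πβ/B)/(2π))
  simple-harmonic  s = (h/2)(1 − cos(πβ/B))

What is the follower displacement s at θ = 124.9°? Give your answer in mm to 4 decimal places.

seg 1 [0°–20.8°] cycloidal, h=27: full span → s += 27 → s = 27.0000
seg 2 [20.8°–66.8°] dwell: s stays 27.0000
seg 3 [66.8°–143.5°] uniform, h=11: θ=124.9° here. β=58.1, B=76.7. 11·58.1/76.7 = 8.3325 → s = 35.3325

35.3325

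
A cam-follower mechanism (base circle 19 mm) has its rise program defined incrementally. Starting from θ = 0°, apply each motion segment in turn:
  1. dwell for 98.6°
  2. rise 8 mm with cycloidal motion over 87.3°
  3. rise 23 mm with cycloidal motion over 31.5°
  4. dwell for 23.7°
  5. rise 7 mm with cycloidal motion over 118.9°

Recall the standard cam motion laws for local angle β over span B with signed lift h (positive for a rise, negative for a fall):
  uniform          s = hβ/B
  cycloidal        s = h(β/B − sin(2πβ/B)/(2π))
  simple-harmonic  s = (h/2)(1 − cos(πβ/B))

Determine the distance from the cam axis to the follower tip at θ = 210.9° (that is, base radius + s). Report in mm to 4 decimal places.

seg 1 [0°–98.6°] dwell: s stays 0.0000
seg 2 [98.6°–185.9°] cycloidal, h=8: full span → s += 8 → s = 8.0000
seg 3 [185.9°–217.4°] cycloidal, h=23: θ=210.9° here. β=25, B=31.5. 23·(0.7937 − sin(2π·0.7937)/(2π)) = 21.7777 → s = 29.7777
radial distance = base radius + s = 19 + 29.7777 = 48.7777

48.7777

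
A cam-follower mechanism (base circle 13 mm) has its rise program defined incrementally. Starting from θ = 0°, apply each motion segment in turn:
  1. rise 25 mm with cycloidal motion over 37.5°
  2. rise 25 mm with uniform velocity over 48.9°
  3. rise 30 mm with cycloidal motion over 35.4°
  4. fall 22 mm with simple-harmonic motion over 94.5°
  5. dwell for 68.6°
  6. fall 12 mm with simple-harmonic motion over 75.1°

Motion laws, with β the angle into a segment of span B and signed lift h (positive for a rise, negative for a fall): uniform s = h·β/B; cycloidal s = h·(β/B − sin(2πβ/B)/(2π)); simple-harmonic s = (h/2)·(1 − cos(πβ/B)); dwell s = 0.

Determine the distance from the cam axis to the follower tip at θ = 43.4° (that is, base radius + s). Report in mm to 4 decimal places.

seg 1 [0°–37.5°] cycloidal, h=25: full span → s += 25 → s = 25.0000
seg 2 [37.5°–86.4°] uniform, h=25: θ=43.4° here. β=5.9, B=48.9. 25·5.9/48.9 = 3.0164 → s = 28.0164
radial distance = base radius + s = 13 + 28.0164 = 41.0164

41.0164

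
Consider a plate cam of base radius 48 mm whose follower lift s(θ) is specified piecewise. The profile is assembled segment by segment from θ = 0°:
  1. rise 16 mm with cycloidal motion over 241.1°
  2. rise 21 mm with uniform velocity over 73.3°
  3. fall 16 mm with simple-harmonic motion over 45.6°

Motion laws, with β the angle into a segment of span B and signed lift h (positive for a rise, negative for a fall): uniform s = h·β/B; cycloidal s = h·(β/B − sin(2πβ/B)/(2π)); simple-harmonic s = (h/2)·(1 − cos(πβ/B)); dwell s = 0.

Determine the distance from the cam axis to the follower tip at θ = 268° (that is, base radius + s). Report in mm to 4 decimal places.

seg 1 [0°–241.1°] cycloidal, h=16: full span → s += 16 → s = 16.0000
seg 2 [241.1°–314.4°] uniform, h=21: θ=268° here. β=26.9, B=73.3. 21·26.9/73.3 = 7.7067 → s = 23.7067
radial distance = base radius + s = 48 + 23.7067 = 71.7067

71.7067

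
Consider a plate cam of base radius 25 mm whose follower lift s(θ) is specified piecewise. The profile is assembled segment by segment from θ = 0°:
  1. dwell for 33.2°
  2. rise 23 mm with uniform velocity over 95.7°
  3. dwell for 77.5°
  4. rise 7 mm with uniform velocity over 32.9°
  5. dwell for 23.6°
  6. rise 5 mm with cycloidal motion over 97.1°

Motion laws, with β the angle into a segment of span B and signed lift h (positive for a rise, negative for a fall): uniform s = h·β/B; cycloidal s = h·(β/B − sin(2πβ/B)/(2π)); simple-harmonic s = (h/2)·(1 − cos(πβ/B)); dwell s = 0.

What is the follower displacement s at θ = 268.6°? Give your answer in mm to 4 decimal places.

seg 1 [0°–33.2°] dwell: s stays 0.0000
seg 2 [33.2°–128.9°] uniform, h=23: full span → s += 23 → s = 23.0000
seg 3 [128.9°–206.4°] dwell: s stays 23.0000
seg 4 [206.4°–239.3°] uniform, h=7: full span → s += 7 → s = 30.0000
seg 5 [239.3°–262.9°] dwell: s stays 30.0000
seg 6 [262.9°–360°] cycloidal, h=5: θ=268.6° here. β=5.7, B=97.1. 5·(0.0587 − sin(2π·0.0587)/(2π)) = 0.0066 → s = 30.0066

30.0066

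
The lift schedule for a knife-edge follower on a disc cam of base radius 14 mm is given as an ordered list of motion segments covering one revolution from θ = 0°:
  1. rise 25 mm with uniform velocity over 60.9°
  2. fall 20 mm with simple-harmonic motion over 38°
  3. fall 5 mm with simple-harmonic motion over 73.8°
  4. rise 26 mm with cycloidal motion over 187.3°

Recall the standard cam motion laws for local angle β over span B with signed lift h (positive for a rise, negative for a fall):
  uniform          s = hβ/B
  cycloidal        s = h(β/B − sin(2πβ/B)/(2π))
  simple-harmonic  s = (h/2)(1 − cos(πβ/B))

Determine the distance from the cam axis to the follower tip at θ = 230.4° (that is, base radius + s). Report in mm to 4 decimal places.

seg 1 [0°–60.9°] uniform, h=25: full span → s += 25 → s = 25.0000
seg 2 [60.9°–98.9°] simple-harmonic, h=-20: full span → s += -20 → s = 5.0000
seg 3 [98.9°–172.7°] simple-harmonic, h=-5: full span → s += -5 → s = 0.0000
seg 4 [172.7°–360°] cycloidal, h=26: θ=230.4° here. β=57.7, B=187.3. 26·(0.3081 − sin(2π·0.3081)/(2π)) = 4.1439 → s = 4.1439
radial distance = base radius + s = 14 + 4.1439 = 18.1439

18.1439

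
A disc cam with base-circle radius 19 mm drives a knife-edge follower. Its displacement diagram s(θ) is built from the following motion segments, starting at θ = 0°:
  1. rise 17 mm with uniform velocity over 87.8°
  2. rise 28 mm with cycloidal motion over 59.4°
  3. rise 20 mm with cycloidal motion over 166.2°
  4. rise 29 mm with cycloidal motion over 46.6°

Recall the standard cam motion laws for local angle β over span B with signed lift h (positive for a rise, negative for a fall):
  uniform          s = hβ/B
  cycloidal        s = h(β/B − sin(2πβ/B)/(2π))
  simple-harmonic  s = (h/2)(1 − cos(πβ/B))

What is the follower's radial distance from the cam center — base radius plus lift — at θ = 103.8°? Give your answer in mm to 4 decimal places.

seg 1 [0°–87.8°] uniform, h=17: full span → s += 17 → s = 17.0000
seg 2 [87.8°–147.2°] cycloidal, h=28: θ=103.8° here. β=16, B=59.4. 28·(0.2694 − sin(2π·0.2694)/(2π)) = 3.1187 → s = 20.1187
radial distance = base radius + s = 19 + 20.1187 = 39.1187

39.1187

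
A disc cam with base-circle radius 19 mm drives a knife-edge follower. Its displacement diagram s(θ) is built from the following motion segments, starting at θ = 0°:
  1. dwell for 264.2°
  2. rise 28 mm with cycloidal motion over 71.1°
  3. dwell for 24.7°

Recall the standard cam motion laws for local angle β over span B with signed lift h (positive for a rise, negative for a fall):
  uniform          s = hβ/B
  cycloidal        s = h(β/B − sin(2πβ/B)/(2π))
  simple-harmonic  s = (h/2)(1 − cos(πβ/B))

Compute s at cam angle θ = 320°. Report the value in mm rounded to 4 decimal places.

seg 1 [0°–264.2°] dwell: s stays 0.0000
seg 2 [264.2°–335.3°] cycloidal, h=28: θ=320° here. β=55.8, B=71.1. 28·(0.7848 − sin(2π·0.7848)/(2π)) = 26.3249 → s = 26.3249

26.3249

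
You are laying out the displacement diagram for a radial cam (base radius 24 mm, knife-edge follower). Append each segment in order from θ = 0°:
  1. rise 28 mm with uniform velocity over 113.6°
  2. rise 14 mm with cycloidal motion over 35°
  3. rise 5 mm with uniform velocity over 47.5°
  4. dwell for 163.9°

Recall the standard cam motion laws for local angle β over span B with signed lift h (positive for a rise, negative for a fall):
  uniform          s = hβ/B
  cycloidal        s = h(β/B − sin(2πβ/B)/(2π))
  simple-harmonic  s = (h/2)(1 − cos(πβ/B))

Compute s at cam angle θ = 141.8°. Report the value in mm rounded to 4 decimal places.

seg 1 [0°–113.6°] uniform, h=28: full span → s += 28 → s = 28.0000
seg 2 [113.6°–148.6°] cycloidal, h=14: θ=141.8° here. β=28.2, B=35. 14·(0.8057 − sin(2π·0.8057)/(2π)) = 13.3730 → s = 41.3730

41.3730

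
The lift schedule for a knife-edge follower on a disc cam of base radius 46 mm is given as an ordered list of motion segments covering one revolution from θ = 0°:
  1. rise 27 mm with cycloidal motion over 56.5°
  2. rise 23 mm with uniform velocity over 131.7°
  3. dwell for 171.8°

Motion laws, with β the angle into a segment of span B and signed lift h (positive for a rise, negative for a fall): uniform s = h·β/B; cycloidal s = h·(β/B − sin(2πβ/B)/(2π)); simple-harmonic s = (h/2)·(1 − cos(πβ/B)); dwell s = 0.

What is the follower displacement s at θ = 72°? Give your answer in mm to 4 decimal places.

seg 1 [0°–56.5°] cycloidal, h=27: full span → s += 27 → s = 27.0000
seg 2 [56.5°–188.2°] uniform, h=23: θ=72° here. β=15.5, B=131.7. 23·15.5/131.7 = 2.7069 → s = 29.7069

29.7069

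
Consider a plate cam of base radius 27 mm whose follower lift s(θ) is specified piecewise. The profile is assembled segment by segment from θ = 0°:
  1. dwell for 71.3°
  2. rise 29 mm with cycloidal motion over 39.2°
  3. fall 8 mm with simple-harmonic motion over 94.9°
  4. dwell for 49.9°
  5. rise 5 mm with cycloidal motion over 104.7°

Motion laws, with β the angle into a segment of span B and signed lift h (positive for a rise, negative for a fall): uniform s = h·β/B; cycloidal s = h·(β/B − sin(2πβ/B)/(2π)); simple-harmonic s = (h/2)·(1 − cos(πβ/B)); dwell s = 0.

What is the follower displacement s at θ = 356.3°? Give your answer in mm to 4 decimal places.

seg 1 [0°–71.3°] dwell: s stays 0.0000
seg 2 [71.3°–110.5°] cycloidal, h=29: full span → s += 29 → s = 29.0000
seg 3 [110.5°–205.4°] simple-harmonic, h=-8: full span → s += -8 → s = 21.0000
seg 4 [205.4°–255.3°] dwell: s stays 21.0000
seg 5 [255.3°–360°] cycloidal, h=5: θ=356.3° here. β=101, B=104.7. 5·(0.9647 − sin(2π·0.9647)/(2π)) = 4.9986 → s = 25.9986

25.9986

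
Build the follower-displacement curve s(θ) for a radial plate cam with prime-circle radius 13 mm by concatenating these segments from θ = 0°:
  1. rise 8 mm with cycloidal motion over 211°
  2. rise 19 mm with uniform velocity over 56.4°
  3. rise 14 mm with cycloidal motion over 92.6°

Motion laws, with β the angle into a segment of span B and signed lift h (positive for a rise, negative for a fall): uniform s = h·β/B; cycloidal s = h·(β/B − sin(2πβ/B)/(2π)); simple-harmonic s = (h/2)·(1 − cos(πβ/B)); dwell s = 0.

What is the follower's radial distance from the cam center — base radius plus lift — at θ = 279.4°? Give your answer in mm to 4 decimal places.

seg 1 [0°–211°] cycloidal, h=8: full span → s += 8 → s = 8.0000
seg 2 [211°–267.4°] uniform, h=19: full span → s += 19 → s = 27.0000
seg 3 [267.4°–360°] cycloidal, h=14: θ=279.4° here. β=12, B=92.6. 14·(0.1296 − sin(2π·0.1296)/(2π)) = 0.1939 → s = 27.1939
radial distance = base radius + s = 13 + 27.1939 = 40.1939

40.1939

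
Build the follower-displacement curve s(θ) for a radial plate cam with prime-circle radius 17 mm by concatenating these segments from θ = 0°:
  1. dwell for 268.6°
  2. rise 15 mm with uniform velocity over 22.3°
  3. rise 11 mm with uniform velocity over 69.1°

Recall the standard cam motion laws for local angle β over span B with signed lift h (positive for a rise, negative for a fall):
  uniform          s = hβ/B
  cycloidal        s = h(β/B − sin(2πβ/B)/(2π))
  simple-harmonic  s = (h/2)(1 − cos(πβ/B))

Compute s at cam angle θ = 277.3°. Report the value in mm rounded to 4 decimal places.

seg 1 [0°–268.6°] dwell: s stays 0.0000
seg 2 [268.6°–290.9°] uniform, h=15: θ=277.3° here. β=8.7, B=22.3. 15·8.7/22.3 = 5.8520 → s = 5.8520

5.8520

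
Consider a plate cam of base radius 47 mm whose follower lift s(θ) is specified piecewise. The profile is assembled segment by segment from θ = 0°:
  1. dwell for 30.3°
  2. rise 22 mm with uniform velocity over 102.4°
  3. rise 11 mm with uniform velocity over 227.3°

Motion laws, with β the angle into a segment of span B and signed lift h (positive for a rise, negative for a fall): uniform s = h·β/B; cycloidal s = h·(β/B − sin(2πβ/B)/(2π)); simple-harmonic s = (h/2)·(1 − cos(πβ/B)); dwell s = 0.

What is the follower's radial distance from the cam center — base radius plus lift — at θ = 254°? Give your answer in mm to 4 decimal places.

seg 1 [0°–30.3°] dwell: s stays 0.0000
seg 2 [30.3°–132.7°] uniform, h=22: full span → s += 22 → s = 22.0000
seg 3 [132.7°–360°] uniform, h=11: θ=254° here. β=121.3, B=227.3. 11·121.3/227.3 = 5.8702 → s = 27.8702
radial distance = base radius + s = 47 + 27.8702 = 74.8702

74.8702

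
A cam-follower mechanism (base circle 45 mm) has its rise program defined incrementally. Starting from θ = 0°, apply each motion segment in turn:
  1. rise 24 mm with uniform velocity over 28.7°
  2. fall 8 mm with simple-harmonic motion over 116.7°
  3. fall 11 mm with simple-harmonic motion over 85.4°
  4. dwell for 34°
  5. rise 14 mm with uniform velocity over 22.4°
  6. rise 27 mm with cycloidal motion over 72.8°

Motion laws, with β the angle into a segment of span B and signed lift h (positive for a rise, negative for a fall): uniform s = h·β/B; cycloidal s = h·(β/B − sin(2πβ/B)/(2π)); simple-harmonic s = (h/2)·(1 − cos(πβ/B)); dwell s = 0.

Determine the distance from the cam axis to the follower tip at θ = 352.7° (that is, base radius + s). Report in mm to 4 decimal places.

seg 1 [0°–28.7°] uniform, h=24: full span → s += 24 → s = 24.0000
seg 2 [28.7°–145.4°] simple-harmonic, h=-8: full span → s += -8 → s = 16.0000
seg 3 [145.4°–230.8°] simple-harmonic, h=-11: full span → s += -11 → s = 5.0000
seg 4 [230.8°–264.8°] dwell: s stays 5.0000
seg 5 [264.8°–287.2°] uniform, h=14: full span → s += 14 → s = 19.0000
seg 6 [287.2°–360°] cycloidal, h=27: θ=352.7° here. β=65.5, B=72.8. 27·(0.8997 − sin(2π·0.8997)/(2π)) = 26.8244 → s = 45.8244
radial distance = base radius + s = 45 + 45.8244 = 90.8244

90.8244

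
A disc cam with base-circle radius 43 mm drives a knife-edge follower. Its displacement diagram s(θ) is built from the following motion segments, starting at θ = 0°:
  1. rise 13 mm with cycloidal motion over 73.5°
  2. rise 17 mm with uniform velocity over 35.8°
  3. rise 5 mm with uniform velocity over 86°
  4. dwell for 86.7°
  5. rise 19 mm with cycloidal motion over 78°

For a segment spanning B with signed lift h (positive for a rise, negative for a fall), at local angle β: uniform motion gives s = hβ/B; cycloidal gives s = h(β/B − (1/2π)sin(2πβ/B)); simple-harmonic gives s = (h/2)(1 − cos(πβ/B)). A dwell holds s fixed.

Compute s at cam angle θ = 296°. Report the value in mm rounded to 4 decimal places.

seg 1 [0°–73.5°] cycloidal, h=13: full span → s += 13 → s = 13.0000
seg 2 [73.5°–109.3°] uniform, h=17: full span → s += 17 → s = 30.0000
seg 3 [109.3°–195.3°] uniform, h=5: full span → s += 5 → s = 35.0000
seg 4 [195.3°–282°] dwell: s stays 35.0000
seg 5 [282°–360°] cycloidal, h=19: θ=296° here. β=14, B=78. 19·(0.1795 − sin(2π·0.1795)/(2π)) = 0.6783 → s = 35.6783

35.6783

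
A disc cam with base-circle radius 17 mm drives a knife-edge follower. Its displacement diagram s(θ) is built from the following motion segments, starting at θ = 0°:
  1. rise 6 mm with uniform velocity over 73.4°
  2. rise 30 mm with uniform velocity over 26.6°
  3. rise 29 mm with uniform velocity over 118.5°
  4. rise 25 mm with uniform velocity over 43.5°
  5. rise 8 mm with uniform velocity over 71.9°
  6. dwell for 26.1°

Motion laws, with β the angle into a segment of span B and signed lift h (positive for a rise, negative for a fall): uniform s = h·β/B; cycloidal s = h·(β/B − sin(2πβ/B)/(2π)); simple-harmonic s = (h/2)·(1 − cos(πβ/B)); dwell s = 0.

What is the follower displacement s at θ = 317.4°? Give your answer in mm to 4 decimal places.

seg 1 [0°–73.4°] uniform, h=6: full span → s += 6 → s = 6.0000
seg 2 [73.4°–100°] uniform, h=30: full span → s += 30 → s = 36.0000
seg 3 [100°–218.5°] uniform, h=29: full span → s += 29 → s = 65.0000
seg 4 [218.5°–262°] uniform, h=25: full span → s += 25 → s = 90.0000
seg 5 [262°–333.9°] uniform, h=8: θ=317.4° here. β=55.4, B=71.9. 8·55.4/71.9 = 6.1641 → s = 96.1641

96.1641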